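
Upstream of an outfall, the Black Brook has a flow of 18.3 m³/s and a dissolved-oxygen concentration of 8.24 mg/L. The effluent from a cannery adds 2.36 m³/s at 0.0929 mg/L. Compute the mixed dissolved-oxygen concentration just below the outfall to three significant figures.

7.31 mg/L

Flow-weighted mixing: C = (Q_r C_r + Q_w C_w)/(Q_r + Q_w)
= (18.3×8.24 + 2.36×0.0929)/(18.3 + 2.36) = 151.0/20.66 = 7.309 mg/L.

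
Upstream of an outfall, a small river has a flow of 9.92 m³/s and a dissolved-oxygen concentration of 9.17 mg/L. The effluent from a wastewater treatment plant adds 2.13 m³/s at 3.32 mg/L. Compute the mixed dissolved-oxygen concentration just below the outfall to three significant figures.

8.14 mg/L

Flow-weighted mixing: C = (Q_r C_r + Q_w C_w)/(Q_r + Q_w)
= (9.92×9.17 + 2.13×3.32)/(9.92 + 2.13) = 98.04/12.05 = 8.136 mg/L.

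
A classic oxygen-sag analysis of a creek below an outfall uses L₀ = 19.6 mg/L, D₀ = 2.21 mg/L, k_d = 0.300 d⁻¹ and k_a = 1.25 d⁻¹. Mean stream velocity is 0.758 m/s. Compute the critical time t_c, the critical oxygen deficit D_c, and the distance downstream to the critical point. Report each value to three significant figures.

At the critical point dD/dt = 0, so k_d L₀ e^(−k_d t) = k_a D. Substituting D(t) from the Streeter–Phelps equation and solving for t gives
t_c = ln[(k_a/k_d)(1 − D₀(k_a−k_d)/(k_d L₀))] / (k_a−k_d).
Here k_a−k_d = 0.9500 d⁻¹ and 1 − D₀(k_a−k_d)/(k_d L₀) = 1 − 2.21×0.9500/(0.300×19.6) = 0.6429, so
t_c = ln(4.167 × 0.6429) / 0.9500 = 0.9854 / 0.9500 = 1.037 d.
D_c = (k_d/k_a) L₀ e^(−k_d t_c) = (0.300/1.25) × 19.6 × e^(−0.300×1.037) = 0.2400 × 19.6 × 0.7326 = 3.446 mg/L.
x_c = v t_c = 0.758 m/s × 1.037 d × 86400 s/d = 67930 m ≈ 67.9 km.

t_c ≈ 1.04 d; D_c ≈ 3.45 mg/L; x_c ≈ 67.9 km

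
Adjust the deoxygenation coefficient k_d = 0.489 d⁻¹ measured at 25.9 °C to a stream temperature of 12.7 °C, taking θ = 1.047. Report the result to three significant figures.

k_d ≈ 0.267 d⁻¹

k_d(T₂) = k_d(T₁) · θ^(T₂−T₁) = 0.489 × 1.047^(12.7−25.9)
= 0.489 × 1.047^-13.2 = 0.489 × 0.5454 = 0.2667 d⁻¹.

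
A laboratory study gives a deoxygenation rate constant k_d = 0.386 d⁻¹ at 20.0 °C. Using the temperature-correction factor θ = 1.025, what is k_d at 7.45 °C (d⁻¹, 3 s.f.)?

k_d ≈ 0.283 d⁻¹

k_d(T₂) = k_d(T₁) · θ^(T₂−T₁) = 0.386 × 1.025^(7.45−20.0)
= 0.386 × 1.025^-12.6 = 0.386 × 0.7335 = 0.2831 d⁻¹.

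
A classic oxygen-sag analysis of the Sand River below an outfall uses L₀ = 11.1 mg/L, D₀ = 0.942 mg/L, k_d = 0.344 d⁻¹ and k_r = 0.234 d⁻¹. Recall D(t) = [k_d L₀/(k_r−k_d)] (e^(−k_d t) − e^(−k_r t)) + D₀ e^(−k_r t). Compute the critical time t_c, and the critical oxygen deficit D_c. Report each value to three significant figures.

t_c ≈ 3.26 d; D_c ≈ 5.32 mg/L

t_c = [1/(k_r−k_d)] ln[(k_r/k_d)(1 − D₀(k_r−k_d)/(k_d L₀))]
= [1/(0.234−0.344)] ln[(0.234/0.344)(1 − 0.942×-0.1100/(0.344×11.1))]
= (1/-0.1100) ln[0.6802 × 1.027] = -9.091 × ln(0.6987) = -9.091 × -0.3585 = 3.260 d.
L(t_c) = L₀ e^(−k_d t_c) = 11.1 × 0.3259 = 3.617 mg/L, and at the critical point k_r D_c = k_d L, so D_c = (0.344/0.234) × 3.617 = 5.317 mg/L.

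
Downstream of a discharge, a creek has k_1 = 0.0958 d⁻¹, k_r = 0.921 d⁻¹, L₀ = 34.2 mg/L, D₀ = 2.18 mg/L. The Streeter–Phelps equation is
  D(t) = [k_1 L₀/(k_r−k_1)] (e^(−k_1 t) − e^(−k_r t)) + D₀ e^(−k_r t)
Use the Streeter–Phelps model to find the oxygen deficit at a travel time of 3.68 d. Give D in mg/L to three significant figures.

k_1 L₀/(k_r−k_1) = 0.0958×34.2/(0.921−0.0958) = 3.276/0.8252 = 3.970 mg/L.
e^(−k_1 t) = e^(−0.0958×3.680) = 0.7029; e^(−k_r t) = e^(−0.921×3.680) = 0.03373.
D = 3.970 × (0.7029 − 0.03373) + 2.18 × 0.03373 = 2.657 + 0.07354 = 2.730 mg/L.

D ≈ 2.73 mg/L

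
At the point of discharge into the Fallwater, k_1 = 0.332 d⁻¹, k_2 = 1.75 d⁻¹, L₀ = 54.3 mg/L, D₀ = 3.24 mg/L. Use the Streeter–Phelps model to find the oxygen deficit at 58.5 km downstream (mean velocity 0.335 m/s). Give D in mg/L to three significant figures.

Travel time t = x/v = 58.5 km / (0.335 m/s) = 58500 m / 0.335 m/s = 174600 s = 2.021 d.
k_1 L₀/(k_2−k_1) = 0.332×54.3/(1.75−0.332) = 18.03/1.418 = 12.71 mg/L.
e^(−k_1 t) = e^(−0.332×2.021) = 0.5112; e^(−k_2 t) = e^(−1.75×2.021) = 0.02910.
D = 12.71 × (0.5112 − 0.02910) + 3.24 × 0.02910 = 6.129 + 0.09429 = 6.223 mg/L.

D ≈ 6.22 mg/L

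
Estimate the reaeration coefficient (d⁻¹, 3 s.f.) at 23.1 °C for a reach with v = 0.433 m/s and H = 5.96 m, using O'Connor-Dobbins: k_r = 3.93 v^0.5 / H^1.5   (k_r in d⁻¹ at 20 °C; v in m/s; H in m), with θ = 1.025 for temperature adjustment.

k_r ≈ 0.192 d⁻¹

k_r(20) = 3.93 × 0.433^0.5 / 5.96^1.5 = 3.93 × 0.6580 / 14.55 = 0.1777 d⁻¹.
k_r(23.1) = 0.1777 × 1.025^(23.1−20) = 0.1777 × 1.080 = 0.1919 d⁻¹.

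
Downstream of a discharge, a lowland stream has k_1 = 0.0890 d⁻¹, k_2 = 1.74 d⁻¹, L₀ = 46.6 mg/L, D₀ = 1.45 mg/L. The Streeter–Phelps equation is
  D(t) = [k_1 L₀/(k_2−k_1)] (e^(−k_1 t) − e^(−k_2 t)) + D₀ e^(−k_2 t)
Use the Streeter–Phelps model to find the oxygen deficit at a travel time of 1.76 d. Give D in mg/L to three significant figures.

k_1 L₀/(k_2−k_1) = 0.0890×46.6/(1.74−0.0890) = 4.147/1.651 = 2.512 mg/L.
e^(−k_1 t) = e^(−0.0890×1.760) = 0.8550; e^(−k_2 t) = e^(−1.74×1.760) = 0.04678.
D = 2.512 × (0.8550 − 0.04678) + 1.45 × 0.04678 = 2.030 + 0.06782 = 2.098 mg/L.

D ≈ 2.10 mg/L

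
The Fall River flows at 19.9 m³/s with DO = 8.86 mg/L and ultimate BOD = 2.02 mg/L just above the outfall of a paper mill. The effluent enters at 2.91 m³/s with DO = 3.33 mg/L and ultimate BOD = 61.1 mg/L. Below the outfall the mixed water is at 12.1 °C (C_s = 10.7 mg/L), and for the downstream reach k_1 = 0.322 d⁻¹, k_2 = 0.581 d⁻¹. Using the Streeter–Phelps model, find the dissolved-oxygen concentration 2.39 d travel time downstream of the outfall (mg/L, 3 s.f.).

Mixed DO = (19.9×8.86 + 2.91×3.33)/(19.9+2.91) = 186.0/22.81 = 8.155 mg/L.
Mixed L₀ = (19.9×2.02 + 2.91×61.1)/(22.81) = 218.0/22.81 = 9.557 mg/L.
Initial deficit D₀ = C_s − DO₀ = 10.7 − 8.155 = 2.545 mg/L.
D(2.39) = [0.322×9.557/(0.581−0.322)](e^(−0.322×2.39) − e^(−0.581×2.39)) + 2.545 e^(−0.581×2.39)
= 11.88 × (0.4632 − 0.2494) + 2.545 × 0.2494 = 3.175 mg/L.
DO = 10.7 − 3.175 = 7.525 mg/L.

DO ≈ 7.52 mg/L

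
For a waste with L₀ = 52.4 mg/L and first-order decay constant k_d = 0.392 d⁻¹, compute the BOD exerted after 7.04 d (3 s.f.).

y ≈ 49.1 mg/L

y_t = L₀(1 − e^(−k_d t)) = 52.4 × (1 − e^(−0.392×7.04))
= 52.4 × (1 − 0.06331) = 52.4 × 0.9367 = 49.08 mg/L.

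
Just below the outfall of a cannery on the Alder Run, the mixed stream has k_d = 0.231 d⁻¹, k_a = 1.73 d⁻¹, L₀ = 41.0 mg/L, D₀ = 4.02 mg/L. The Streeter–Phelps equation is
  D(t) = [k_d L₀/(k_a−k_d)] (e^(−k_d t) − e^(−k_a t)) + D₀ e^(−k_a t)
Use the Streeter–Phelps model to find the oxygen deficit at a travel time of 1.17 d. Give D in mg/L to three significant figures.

D ≈ 4.52 mg/L

k_d L₀/(k_a−k_d) = 0.231×41.0/(1.73−0.231) = 9.471/1.499 = 6.318 mg/L.
e^(−k_d t) = e^(−0.231×1.170) = 0.7632; e^(−k_a t) = e^(−1.73×1.170) = 0.1321.
D = 6.318 × (0.7632 − 0.1321) + 4.02 × 0.1321 = 3.987 + 0.5311 = 4.518 mg/L.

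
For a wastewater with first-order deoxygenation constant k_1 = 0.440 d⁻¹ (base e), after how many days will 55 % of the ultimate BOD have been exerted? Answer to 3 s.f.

t ≈ 1.81 d

y/L₀ = 1 − e^(−k_1 t) = 0.55 ⇒ e^(−k_1 t) = 0.450
t = −ln(0.450) / 0.440 = 0.7985 / 0.440 = 1.815 d.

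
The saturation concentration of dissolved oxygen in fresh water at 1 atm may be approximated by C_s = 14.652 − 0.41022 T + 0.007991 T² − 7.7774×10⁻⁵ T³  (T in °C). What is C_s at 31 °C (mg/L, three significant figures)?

C_s ≈ 7.30 mg/L

C_s = 14.652 − 0.41022×31 + 0.007991×31² − 7.7774×10⁻⁵×31³ = 7.298 mg/L.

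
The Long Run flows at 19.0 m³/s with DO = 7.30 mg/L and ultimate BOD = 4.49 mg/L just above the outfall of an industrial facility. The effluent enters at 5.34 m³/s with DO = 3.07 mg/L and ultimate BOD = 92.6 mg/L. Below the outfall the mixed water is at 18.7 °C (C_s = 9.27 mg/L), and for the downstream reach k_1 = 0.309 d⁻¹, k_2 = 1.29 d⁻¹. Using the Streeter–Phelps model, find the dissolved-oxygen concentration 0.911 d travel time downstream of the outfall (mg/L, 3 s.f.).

Mixed DO = (19.0×7.30 + 5.34×3.07)/(19.0+5.34) = 155.1/24.34 = 6.372 mg/L.
Mixed L₀ = (19.0×4.49 + 5.34×92.6)/(24.34) = 579.8/24.34 = 23.82 mg/L.
Initial deficit D₀ = C_s − DO₀ = 9.27 − 6.372 = 2.898 mg/L.
D(0.911) = [0.309×23.82/(1.29−0.309)](e^(−0.309×0.911) − e^(−1.29×0.911)) + 2.898 e^(−1.29×0.911)
= 7.503 × (0.7547 − 0.3088) + 2.898 × 0.3088 = 4.240 mg/L.
DO = 9.27 − 4.240 = 5.030 mg/L.

DO ≈ 5.03 mg/L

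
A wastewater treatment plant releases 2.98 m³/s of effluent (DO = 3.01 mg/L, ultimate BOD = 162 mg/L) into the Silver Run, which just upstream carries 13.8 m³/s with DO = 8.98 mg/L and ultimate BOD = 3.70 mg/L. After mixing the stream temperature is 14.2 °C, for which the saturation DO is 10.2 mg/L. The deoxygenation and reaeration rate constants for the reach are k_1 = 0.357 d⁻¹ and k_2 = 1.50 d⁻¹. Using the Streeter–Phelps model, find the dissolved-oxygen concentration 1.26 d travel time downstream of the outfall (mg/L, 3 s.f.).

Mixed DO = (13.8×8.98 + 2.98×3.01)/(13.8+2.98) = 132.9/16.78 = 7.920 mg/L.
Mixed L₀ = (13.8×3.70 + 2.98×162)/(16.78) = 533.8/16.78 = 31.81 mg/L.
Initial deficit D₀ = C_s − DO₀ = 10.2 − 7.920 = 2.280 mg/L.
D(1.26) = [0.357×31.81/(1.50−0.357)](e^(−0.357×1.26) − e^(−1.50×1.26)) + 2.280 e^(−1.50×1.26)
= 9.936 × (0.6377 − 0.1511) + 2.280 × 0.1511 = 5.180 mg/L.
DO = 10.2 − 5.180 = 5.020 mg/L.

DO ≈ 5.02 mg/L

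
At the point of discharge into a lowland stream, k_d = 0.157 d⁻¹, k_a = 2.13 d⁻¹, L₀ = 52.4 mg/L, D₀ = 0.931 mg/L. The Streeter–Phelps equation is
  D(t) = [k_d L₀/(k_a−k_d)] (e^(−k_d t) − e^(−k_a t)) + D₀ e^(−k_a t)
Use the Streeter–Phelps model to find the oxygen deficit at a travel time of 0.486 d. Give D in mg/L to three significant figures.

D ≈ 2.71 mg/L

k_d L₀/(k_a−k_d) = 0.157×52.4/(2.13−0.157) = 8.227/1.973 = 4.170 mg/L.
e^(−k_d t) = e^(−0.157×0.4860) = 0.9265; e^(−k_a t) = e^(−2.13×0.4860) = 0.3552.
D = 4.170 × (0.9265 − 0.3552) + 0.931 × 0.3552 = 2.382 + 0.3307 = 2.713 mg/L.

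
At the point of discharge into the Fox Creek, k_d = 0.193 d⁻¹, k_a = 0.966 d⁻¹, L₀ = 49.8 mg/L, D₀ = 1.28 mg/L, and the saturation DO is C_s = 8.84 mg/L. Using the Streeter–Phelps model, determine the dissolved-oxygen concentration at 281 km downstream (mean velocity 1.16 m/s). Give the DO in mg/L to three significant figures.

Travel time t = x/v = 281 km / (1.16 m/s) = 281000 m / 1.16 m/s = 242200 s = 2.804 d.
k_d L₀/(k_a−k_d) = 0.193×49.8/(0.966−0.193) = 9.611/0.7730 = 12.43 mg/L.
e^(−k_d t) = e^(−0.193×2.804) = 0.5821; e^(−k_a t) = e^(−0.966×2.804) = 0.06664.
D = 12.43 × (0.5821 − 0.06664) + 1.28 × 0.06664 = 6.409 + 0.08530 = 6.494 mg/L.
DO = C_s − D = 8.84 − 6.494 = 2.346 mg/L.

DO ≈ 2.35 mg/L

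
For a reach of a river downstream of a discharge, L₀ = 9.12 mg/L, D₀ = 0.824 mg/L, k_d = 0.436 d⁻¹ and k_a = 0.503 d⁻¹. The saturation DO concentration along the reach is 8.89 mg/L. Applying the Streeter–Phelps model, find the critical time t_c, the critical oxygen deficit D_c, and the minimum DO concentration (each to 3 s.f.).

With k_a/k_d = 1.154 and 1 − D₀(k_a−k_d)/(k_d L₀) = 0.9861,
t_c = ln(1.154 × 0.9861) / (0.503 − 0.436) = ln(1.138) / 0.06700 = 0.1290/0.06700 = 1.925 d.
L(t_c) = L₀ e^(−k_d t_c) = 9.12 × 0.4320 = 3.940 mg/L, and at the critical point k_a D_c = k_d L, so D_c = (0.436/0.503) × 3.940 = 3.415 mg/L.
Minimum DO = C_s − D_c = 8.89 − 3.415 = 5.475 mg/L.

t_c ≈ 1.92 d; D_c ≈ 3.42 mg/L; min DO ≈ 5.47 mg/L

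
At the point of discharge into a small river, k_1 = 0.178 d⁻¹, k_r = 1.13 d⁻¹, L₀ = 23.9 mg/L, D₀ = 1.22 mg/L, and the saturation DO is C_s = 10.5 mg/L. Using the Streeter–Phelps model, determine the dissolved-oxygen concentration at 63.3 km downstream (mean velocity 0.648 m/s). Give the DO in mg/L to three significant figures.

DO ≈ 7.75 mg/L

Travel time t = x/v = 63.3 km / (0.648 m/s) = 63300 m / 0.648 m/s = 97690 s = 1.131 d.
k_1 L₀/(k_r−k_1) = 0.178×23.9/(1.13−0.178) = 4.254/0.9520 = 4.469 mg/L.
e^(−k_1 t) = e^(−0.178×1.131) = 0.8177; e^(−k_r t) = e^(−1.13×1.131) = 0.2787.
D = 4.469 × (0.8177 − 0.2787) + 1.22 × 0.2787 = 2.409 + 0.3400 = 2.749 mg/L.
DO = C_s − D = 10.5 − 2.749 = 7.751 mg/L.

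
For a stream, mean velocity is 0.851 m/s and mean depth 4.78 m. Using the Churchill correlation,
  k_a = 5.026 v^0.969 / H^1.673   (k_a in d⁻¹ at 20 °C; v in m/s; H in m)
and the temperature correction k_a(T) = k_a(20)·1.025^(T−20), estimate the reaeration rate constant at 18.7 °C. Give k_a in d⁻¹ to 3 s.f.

k_a(20) = 5.026 × 0.851^0.969 / 4.78^1.673 = 5.026 × 0.8553 / 13.70 = 0.3138 d⁻¹.
k_a(18.7) = 0.3138 × 1.025^(18.7−20) = 0.3138 × 0.9684 = 0.3039 d⁻¹.

k_a ≈ 0.304 d⁻¹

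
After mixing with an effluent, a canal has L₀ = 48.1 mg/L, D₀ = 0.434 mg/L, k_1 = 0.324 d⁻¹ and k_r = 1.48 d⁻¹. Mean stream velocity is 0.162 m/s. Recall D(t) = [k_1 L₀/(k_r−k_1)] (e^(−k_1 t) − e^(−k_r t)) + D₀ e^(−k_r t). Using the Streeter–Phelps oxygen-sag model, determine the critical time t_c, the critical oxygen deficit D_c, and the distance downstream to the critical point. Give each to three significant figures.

t_c ≈ 1.29 d; D_c ≈ 6.94 mg/L; x_c ≈ 18.0 km

At the critical point dD/dt = 0, so k_1 L₀ e^(−k_1 t) = k_r D. Substituting D(t) from the Streeter–Phelps equation and solving for t gives
t_c = ln[(k_r/k_1)(1 − D₀(k_r−k_1)/(k_1 L₀))] / (k_r−k_1).
Here k_r−k_1 = 1.156 d⁻¹ and 1 − D₀(k_r−k_1)/(k_1 L₀) = 1 − 0.434×1.156/(0.324×48.1) = 0.9678, so
t_c = ln(4.568 × 0.9678) / 1.156 = 1.486 / 1.156 = 1.286 d.
D_c = (k_1/k_r) L₀ e^(−k_1 t_c) = (0.324/1.48) × 48.1 × e^(−0.324×1.286) = 0.2189 × 48.1 × 0.6593 = 6.942 mg/L.
x_c = v t_c = 0.162 m/s × 1.286 d × 86400 s/d = 18000 m ≈ 18.0 km.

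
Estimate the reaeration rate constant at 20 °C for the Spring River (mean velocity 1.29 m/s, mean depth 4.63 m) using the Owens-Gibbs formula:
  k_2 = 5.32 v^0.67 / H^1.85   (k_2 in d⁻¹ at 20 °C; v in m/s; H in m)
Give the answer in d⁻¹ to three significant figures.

k_2 ≈ 0.370 d⁻¹

k_2 = 5.32 × 1.29^0.67 / 4.63^1.85 = 5.32 × 1.186 / 17.03 = 0.3704 d⁻¹.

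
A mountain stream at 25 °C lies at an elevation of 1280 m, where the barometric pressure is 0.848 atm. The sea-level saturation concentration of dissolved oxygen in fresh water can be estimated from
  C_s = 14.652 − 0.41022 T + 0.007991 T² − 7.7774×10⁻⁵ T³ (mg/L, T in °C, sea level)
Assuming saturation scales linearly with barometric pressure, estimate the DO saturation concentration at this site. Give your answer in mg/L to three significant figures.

C_s ≈ 6.93 mg/L

At sea level: C_s = 14.652 − 0.41022×25 + 0.007991×25² − 7.7774×10⁻⁵×25³ = 8.176 mg/L.
Pressure correction: C_s' = 8.176 × 0.848 = 6.933 mg/L.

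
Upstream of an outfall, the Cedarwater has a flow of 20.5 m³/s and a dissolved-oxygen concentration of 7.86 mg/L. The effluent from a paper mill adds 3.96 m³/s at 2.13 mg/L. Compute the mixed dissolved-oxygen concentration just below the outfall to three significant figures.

Flow-weighted mixing: C = (Q_r C_r + Q_w C_w)/(Q_r + Q_w)
= (20.5×7.86 + 3.96×2.13)/(20.5 + 3.96) = 169.6/24.46 = 6.932 mg/L.

6.93 mg/L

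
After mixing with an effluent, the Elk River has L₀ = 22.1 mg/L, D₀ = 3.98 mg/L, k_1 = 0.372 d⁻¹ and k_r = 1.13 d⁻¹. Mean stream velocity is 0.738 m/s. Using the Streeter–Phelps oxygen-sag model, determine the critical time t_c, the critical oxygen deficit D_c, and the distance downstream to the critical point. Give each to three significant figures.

With k_r/k_1 = 3.038 and 1 − D₀(k_r−k_1)/(k_1 L₀) = 0.6330,
t_c = ln(3.038 × 0.6330) / (1.13 − 0.372) = ln(1.923) / 0.7580 = 0.6539/0.7580 = 0.8626 d.
D_c = (k_1/k_r) L₀ e^(−k_1 t_c) = (0.372/1.13) × 22.1 × e^(−0.372×0.8626) = 0.3292 × 22.1 × 0.7255 = 5.278 mg/L.
x_c = v t_c = 0.738 m/s × 0.8626 d × 86400 s/d = 55000 m ≈ 55.0 km.

t_c ≈ 0.863 d; D_c ≈ 5.28 mg/L; x_c ≈ 55.0 km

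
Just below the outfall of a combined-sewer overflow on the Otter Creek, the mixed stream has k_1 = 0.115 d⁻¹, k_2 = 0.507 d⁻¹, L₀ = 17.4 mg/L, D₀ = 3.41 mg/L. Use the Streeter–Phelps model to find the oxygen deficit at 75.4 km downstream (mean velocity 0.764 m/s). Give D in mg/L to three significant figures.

Travel time t = x/v = 75.4 km / (0.764 m/s) = 75400 m / 0.764 m/s = 98690 s = 1.142 d.
k_1 L₀/(k_2−k_1) = 0.115×17.4/(0.507−0.115) = 2.001/0.3920 = 5.105 mg/L.
e^(−k_1 t) = e^(−0.115×1.142) = 0.8769; e^(−k_2 t) = e^(−0.507×1.142) = 0.5604.
D = 5.105 × (0.8769 − 0.5604) + 3.41 × 0.5604 = 1.616 + 1.911 = 3.527 mg/L.

D ≈ 3.53 mg/L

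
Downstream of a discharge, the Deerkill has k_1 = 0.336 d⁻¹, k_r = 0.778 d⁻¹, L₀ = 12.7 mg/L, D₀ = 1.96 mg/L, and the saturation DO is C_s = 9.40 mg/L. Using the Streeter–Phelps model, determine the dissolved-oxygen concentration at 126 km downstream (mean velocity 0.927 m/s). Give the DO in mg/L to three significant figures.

Travel time t = x/v = 126 km / (0.927 m/s) = 126000 m / 0.927 m/s = 135900 s = 1.573 d.
k_1 L₀/(k_r−k_1) = 0.336×12.7/(0.778−0.336) = 4.267/0.4420 = 9.654 mg/L.
e^(−k_1 t) = e^(−0.336×1.573) = 0.5894; e^(−k_r t) = e^(−0.778×1.573) = 0.2941.
D = 9.654 × (0.5894 − 0.2941) + 1.96 × 0.2941 = 2.852 + 0.5764 = 3.428 mg/L.
DO = C_s − D = 9.40 − 3.428 = 5.972 mg/L.

DO ≈ 5.97 mg/L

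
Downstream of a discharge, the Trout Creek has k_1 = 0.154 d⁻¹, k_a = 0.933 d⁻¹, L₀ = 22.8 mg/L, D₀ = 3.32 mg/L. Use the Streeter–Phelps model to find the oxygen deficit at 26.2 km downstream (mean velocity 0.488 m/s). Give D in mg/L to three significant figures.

D ≈ 3.43 mg/L

Travel time t = x/v = 26.2 km / (0.488 m/s) = 26200 m / 0.488 m/s = 53690 s = 0.6214 d.
k_1 L₀/(k_a−k_1) = 0.154×22.8/(0.933−0.154) = 3.511/0.7790 = 4.507 mg/L.
e^(−k_1 t) = e^(−0.154×0.6214) = 0.9087; e^(−k_a t) = e^(−0.933×0.6214) = 0.5600.
D = 4.507 × (0.9087 − 0.5600) + 3.32 × 0.5600 = 1.572 + 1.859 = 3.431 mg/L.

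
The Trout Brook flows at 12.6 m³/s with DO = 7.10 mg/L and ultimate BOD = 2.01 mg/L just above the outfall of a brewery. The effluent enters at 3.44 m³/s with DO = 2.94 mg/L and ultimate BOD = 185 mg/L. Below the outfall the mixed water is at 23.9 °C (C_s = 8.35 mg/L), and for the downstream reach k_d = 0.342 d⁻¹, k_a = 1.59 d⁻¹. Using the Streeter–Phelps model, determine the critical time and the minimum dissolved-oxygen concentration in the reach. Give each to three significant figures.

t_c ≈ 1.06 d; minimum DO ≈ 2.18 mg/L

Mixed DO = (12.6×7.10 + 3.44×2.94)/(12.6+3.44) = 99.57/16.04 = 6.208 mg/L.
Mixed L₀ = (12.6×2.01 + 3.44×185)/(16.04) = 661.7/16.04 = 41.25 mg/L.
Initial deficit D₀ = C_s − DO₀ = 8.35 − 6.208 = 2.142 mg/L.
t_c = (1/1.248) ln[(1.59/0.342)(1 − 2.142×1.248/(0.342×41.25))] = 0.8013 × ln(3.768) = 1.063 d.
D_c = (0.342/1.59) × 41.25 × e^(−0.342×1.063) = 0.2151 × 41.25 × 0.6952 = 6.169 mg/L.
Minimum DO = 8.35 − 6.169 = 2.181 mg/L.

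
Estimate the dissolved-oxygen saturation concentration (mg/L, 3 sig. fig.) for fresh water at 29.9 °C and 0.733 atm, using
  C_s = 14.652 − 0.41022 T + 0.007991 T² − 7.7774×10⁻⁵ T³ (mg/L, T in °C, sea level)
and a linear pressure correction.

C_s ≈ 5.46 mg/L

At sea level: C_s = 14.652 − 0.41022×29.9 + 0.007991×29.9² − 7.7774×10⁻⁵×29.9³ = 7.451 mg/L.
Pressure correction: C_s' = 7.451 × 0.733 = 5.462 mg/L.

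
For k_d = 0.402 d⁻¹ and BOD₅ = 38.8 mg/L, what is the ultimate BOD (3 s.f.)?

L₀ ≈ 44.8 mg/L

BOD₅ = L₀(1 − e^(−5k_d)) ⇒ L₀ = BOD₅ / (1 − e^(−5×0.402))
= 38.8 / (1 − 0.1340) = 38.8 / 0.8660 = 44.80 mg/L.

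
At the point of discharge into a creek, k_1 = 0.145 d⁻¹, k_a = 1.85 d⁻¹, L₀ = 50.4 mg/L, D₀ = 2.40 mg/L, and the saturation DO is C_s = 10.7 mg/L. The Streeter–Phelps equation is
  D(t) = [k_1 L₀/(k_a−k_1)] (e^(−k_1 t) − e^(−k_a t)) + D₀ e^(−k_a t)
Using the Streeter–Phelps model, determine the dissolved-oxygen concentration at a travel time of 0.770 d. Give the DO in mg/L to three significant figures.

k_1 L₀/(k_a−k_1) = 0.145×50.4/(1.85−0.145) = 7.308/1.705 = 4.286 mg/L.
e^(−k_1 t) = e^(−0.145×0.7700) = 0.8944; e^(−k_a t) = e^(−1.85×0.7700) = 0.2406.
D = 4.286 × (0.8944 − 0.2406) + 2.40 × 0.2406 = 2.802 + 0.5775 = 3.380 mg/L.
DO = C_s − D = 10.7 − 3.380 = 7.320 mg/L.

DO ≈ 7.32 mg/L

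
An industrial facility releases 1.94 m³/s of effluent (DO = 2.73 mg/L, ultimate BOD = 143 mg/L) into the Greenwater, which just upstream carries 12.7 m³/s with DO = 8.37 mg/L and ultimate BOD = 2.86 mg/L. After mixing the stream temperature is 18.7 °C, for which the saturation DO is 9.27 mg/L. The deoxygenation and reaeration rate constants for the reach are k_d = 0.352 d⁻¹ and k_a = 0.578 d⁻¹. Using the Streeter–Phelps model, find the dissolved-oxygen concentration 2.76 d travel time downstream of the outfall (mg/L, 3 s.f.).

DO ≈ 3.07 mg/L

Mixed DO = (12.7×8.37 + 1.94×2.73)/(12.7+1.94) = 111.6/14.64 = 7.623 mg/L.
Mixed L₀ = (12.7×2.86 + 1.94×143)/(14.64) = 313.7/14.64 = 21.43 mg/L.
Initial deficit D₀ = C_s − DO₀ = 9.27 − 7.623 = 1.647 mg/L.
D(2.76) = [0.352×21.43/(0.578−0.352)](e^(−0.352×2.76) − e^(−0.578×2.76)) + 1.647 e^(−0.578×2.76)
= 33.38 × (0.3785 − 0.2029) + 1.647 × 0.2029 = 6.197 mg/L.
DO = 9.27 − 6.197 = 3.073 mg/L.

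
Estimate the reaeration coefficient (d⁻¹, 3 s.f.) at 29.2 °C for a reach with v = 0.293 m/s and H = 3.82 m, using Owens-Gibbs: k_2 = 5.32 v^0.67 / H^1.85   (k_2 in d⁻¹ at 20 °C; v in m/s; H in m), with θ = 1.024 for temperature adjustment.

k_2(20) = 5.32 × 0.293^0.67 / 3.82^1.85 = 5.32 × 0.4393 / 11.93 = 0.1958 d⁻¹.
k_2(29.2) = 0.1958 × 1.024^(29.2−20) = 0.1958 × 1.244 = 0.2436 d⁻¹.

k_2 ≈ 0.244 d⁻¹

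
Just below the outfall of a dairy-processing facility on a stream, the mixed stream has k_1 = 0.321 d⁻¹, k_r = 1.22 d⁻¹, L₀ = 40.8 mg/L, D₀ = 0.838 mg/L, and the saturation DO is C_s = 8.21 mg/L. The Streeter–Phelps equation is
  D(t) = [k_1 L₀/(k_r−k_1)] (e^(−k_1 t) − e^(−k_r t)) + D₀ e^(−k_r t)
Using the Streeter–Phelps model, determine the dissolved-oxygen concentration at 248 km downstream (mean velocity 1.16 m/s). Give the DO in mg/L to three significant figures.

Travel time t = x/v = 248 km / (1.16 m/s) = 248000 m / 1.16 m/s = 213800 s = 2.474 d.
k_1 L₀/(k_r−k_1) = 0.321×40.8/(1.22−0.321) = 13.10/0.8990 = 14.57 mg/L.
e^(−k_1 t) = e^(−0.321×2.474) = 0.4519; e^(−k_r t) = e^(−1.22×2.474) = 0.04886.
D = 14.57 × (0.4519 − 0.04886) + 0.838 × 0.04886 = 5.872 + 0.04094 = 5.912 mg/L.
DO = C_s − D = 8.21 − 5.912 = 2.298 mg/L.

DO ≈ 2.30 mg/L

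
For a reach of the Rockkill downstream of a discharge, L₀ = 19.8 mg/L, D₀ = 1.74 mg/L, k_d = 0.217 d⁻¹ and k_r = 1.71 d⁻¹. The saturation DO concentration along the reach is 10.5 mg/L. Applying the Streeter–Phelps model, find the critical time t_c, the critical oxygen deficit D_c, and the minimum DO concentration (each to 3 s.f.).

t_c ≈ 0.761 d; D_c ≈ 2.13 mg/L; min DO ≈ 8.37 mg/L

At the critical point dD/dt = 0, so k_d L₀ e^(−k_d t) = k_r D. Substituting D(t) from the Streeter–Phelps equation and solving for t gives
t_c = ln[(k_r/k_d)(1 − D₀(k_r−k_d)/(k_d L₀))] / (k_r−k_d).
Here k_r−k_d = 1.493 d⁻¹ and 1 − D₀(k_r−k_d)/(k_d L₀) = 1 − 1.74×1.493/(0.217×19.8) = 0.3954, so
t_c = ln(7.880 × 0.3954) / 1.493 = 1.136 / 1.493 = 0.7612 d.
D_c = (k_d/k_r) L₀ e^(−k_d t_c) = (0.217/1.71) × 19.8 × e^(−0.217×0.7612) = 0.1269 × 19.8 × 0.8477 = 2.130 mg/L.
Minimum DO = C_s − D_c = 10.5 − 2.130 = 8.370 mg/L.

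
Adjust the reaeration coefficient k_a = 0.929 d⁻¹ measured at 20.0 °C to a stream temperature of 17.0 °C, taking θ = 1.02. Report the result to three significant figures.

k_a ≈ 0.875 d⁻¹

k_a(T₂) = k_a(T₁) · θ^(T₂−T₁) = 0.929 × 1.02^(17.0−20.0)
= 0.929 × 1.02^-3.00 = 0.929 × 0.9423 = 0.8754 d⁻¹.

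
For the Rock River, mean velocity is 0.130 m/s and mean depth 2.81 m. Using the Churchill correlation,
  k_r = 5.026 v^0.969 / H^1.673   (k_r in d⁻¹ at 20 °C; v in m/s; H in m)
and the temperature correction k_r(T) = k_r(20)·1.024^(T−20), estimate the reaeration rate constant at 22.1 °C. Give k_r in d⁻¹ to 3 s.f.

k_r ≈ 0.130 d⁻¹

k_r(20) = 5.026 × 0.130^0.969 / 2.81^1.673 = 5.026 × 0.1385 / 5.632 = 0.1236 d⁻¹.
k_r(22.1) = 0.1236 × 1.024^(22.1−20) = 0.1236 × 1.051 = 0.1299 d⁻¹.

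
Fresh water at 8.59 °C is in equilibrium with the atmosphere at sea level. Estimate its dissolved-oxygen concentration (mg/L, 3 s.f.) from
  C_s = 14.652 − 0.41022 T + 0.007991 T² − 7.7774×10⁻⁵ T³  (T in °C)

C_s = 14.652 − 0.41022×8.59 + 0.007991×8.59² − 7.7774×10⁻⁵×8.59³ = 11.67 mg/L.

C_s ≈ 11.7 mg/L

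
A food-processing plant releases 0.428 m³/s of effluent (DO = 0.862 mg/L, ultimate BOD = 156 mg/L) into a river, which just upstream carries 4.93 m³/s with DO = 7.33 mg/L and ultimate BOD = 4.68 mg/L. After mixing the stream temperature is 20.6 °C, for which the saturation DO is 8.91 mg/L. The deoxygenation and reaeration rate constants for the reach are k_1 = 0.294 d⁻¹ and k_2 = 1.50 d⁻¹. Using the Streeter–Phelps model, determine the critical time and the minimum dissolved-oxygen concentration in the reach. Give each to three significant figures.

Mixed DO = (4.93×7.33 + 0.428×0.862)/(4.93+0.428) = 36.51/5.358 = 6.813 mg/L.
Mixed L₀ = (4.93×4.68 + 0.428×156)/(5.358) = 89.84/5.358 = 16.77 mg/L.
Initial deficit D₀ = C_s − DO₀ = 8.91 − 6.813 = 2.097 mg/L.
t_c = (1/1.206) ln[(1.50/0.294)(1 − 2.097×1.206/(0.294×16.77))] = 0.8292 × ln(2.485) = 0.7548 d.
D_c = (0.294/1.50) × 16.77 × e^(−0.294×0.7548) = 0.1960 × 16.77 × 0.8010 = 2.632 mg/L.
Minimum DO = 8.91 − 2.632 = 6.278 mg/L.

t_c ≈ 0.755 d; minimum DO ≈ 6.28 mg/L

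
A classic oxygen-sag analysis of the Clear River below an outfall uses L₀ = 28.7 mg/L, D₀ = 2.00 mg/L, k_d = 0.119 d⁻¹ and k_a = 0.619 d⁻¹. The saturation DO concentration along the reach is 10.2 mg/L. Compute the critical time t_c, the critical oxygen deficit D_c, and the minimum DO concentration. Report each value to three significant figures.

t_c = [1/(k_a−k_d)] ln[(k_a/k_d)(1 − D₀(k_a−k_d)/(k_d L₀))]
= [1/(0.619−0.119)] ln[(0.619/0.119)(1 − 2.00×0.5000/(0.119×28.7))]
= (1/0.5000) ln[5.202 × 0.7072] = 2.000 × ln(3.679) = 2.000 × 1.303 = 2.605 d.
D_c = (k_d/k_a) L₀ e^(−k_d t_c) = (0.119/0.619) × 28.7 × e^(−0.119×2.605) = 0.1922 × 28.7 × 0.7334 = 4.047 mg/L.
Minimum DO = C_s − D_c = 10.2 − 4.047 = 6.153 mg/L.

t_c ≈ 2.61 d; D_c ≈ 4.05 mg/L; min DO ≈ 6.15 mg/L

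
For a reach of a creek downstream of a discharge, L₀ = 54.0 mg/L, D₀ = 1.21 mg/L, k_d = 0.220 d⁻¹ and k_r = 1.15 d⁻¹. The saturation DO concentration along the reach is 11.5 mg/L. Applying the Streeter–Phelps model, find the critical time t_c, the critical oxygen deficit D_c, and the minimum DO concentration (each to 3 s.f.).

At the critical point dD/dt = 0, so k_d L₀ e^(−k_d t) = k_r D. Substituting D(t) from the Streeter–Phelps equation and solving for t gives
t_c = ln[(k_r/k_d)(1 − D₀(k_r−k_d)/(k_d L₀))] / (k_r−k_d).
Here k_r−k_d = 0.9300 d⁻¹ and 1 − D₀(k_r−k_d)/(k_d L₀) = 1 − 1.21×0.9300/(0.220×54.0) = 0.9053, so
t_c = ln(5.227 × 0.9053) / 0.9300 = 1.554 / 0.9300 = 1.671 d.
D_c = (k_d/k_r) L₀ e^(−k_d t_c) = (0.220/1.15) × 54.0 × e^(−0.220×1.671) = 0.1913 × 54.0 × 0.6923 = 7.152 mg/L.
Minimum DO = C_s − D_c = 11.5 − 7.152 = 4.348 mg/L.

t_c ≈ 1.67 d; D_c ≈ 7.15 mg/L; min DO ≈ 4.35 mg/L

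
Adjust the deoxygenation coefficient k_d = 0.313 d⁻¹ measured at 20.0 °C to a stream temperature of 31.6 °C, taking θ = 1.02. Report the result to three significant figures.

k_d(T₂) = k_d(T₁) · θ^(T₂−T₁) = 0.313 × 1.02^(31.6−20.0)
= 0.313 × 1.02^11.6 = 0.313 × 1.258 = 0.3938 d⁻¹.

k_d ≈ 0.394 d⁻¹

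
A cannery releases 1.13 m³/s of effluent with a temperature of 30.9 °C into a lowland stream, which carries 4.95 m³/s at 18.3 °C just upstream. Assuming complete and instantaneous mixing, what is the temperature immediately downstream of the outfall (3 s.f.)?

Flow-weighted mixing: C = (Q_r C_r + Q_w C_w)/(Q_r + Q_w)
= (4.95×18.3 + 1.13×30.9)/(4.95 + 1.13) = 125.5/6.080 = 20.64 °C.

20.6 °C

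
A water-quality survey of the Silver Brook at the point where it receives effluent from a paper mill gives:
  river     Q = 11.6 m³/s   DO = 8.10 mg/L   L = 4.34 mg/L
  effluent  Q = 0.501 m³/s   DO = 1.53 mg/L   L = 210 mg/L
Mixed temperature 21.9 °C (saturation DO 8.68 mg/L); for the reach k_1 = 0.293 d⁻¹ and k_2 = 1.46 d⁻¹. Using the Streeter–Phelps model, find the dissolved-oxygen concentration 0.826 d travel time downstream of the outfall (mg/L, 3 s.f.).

DO ≈ 6.86 mg/L

Mixed DO = (11.6×8.10 + 0.501×1.53)/(11.6+0.501) = 94.73/12.10 = 7.828 mg/L.
Mixed L₀ = (11.6×4.34 + 0.501×210)/(12.10) = 155.6/12.10 = 12.85 mg/L.
Initial deficit D₀ = C_s − DO₀ = 8.68 − 7.828 = 0.8520 mg/L.
D(0.826) = [0.293×12.85/(1.46−0.293)](e^(−0.293×0.826) − e^(−1.46×0.826)) + 0.8520 e^(−1.46×0.826)
= 3.227 × (0.7850 − 0.2994) + 0.8520 × 0.2994 = 1.822 mg/L.
DO = 8.68 − 1.822 = 6.858 mg/L.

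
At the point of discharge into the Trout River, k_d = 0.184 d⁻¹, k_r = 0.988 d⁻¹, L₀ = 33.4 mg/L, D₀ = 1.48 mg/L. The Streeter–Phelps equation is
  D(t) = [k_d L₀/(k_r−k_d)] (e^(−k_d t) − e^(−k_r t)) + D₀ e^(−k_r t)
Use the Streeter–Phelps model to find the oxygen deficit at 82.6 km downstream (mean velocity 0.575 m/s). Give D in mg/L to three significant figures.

D ≈ 4.44 mg/L

Travel time t = x/v = 82.6 km / (0.575 m/s) = 82600 m / 0.575 m/s = 143700 s = 1.663 d.
k_d L₀/(k_r−k_d) = 0.184×33.4/(0.988−0.184) = 6.146/0.8040 = 7.644 mg/L.
e^(−k_d t) = e^(−0.184×1.663) = 0.7364; e^(−k_r t) = e^(−0.988×1.663) = 0.1935.
D = 7.644 × (0.7364 − 0.1935) + 1.48 × 0.1935 = 4.150 + 0.2863 = 4.437 mg/L.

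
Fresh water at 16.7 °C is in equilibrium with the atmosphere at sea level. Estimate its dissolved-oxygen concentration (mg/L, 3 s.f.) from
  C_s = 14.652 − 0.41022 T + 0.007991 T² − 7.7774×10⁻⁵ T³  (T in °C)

C_s ≈ 9.67 mg/L

C_s = 14.652 − 0.41022×16.7 + 0.007991×16.7² − 7.7774×10⁻⁵×16.7³ = 9.668 mg/L.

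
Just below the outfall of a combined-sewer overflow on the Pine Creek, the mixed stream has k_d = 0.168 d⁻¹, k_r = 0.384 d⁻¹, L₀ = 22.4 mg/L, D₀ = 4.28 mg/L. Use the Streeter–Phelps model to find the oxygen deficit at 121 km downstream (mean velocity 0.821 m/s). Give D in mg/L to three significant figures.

D ≈ 6.25 mg/L

Travel time t = x/v = 121 km / (0.821 m/s) = 121000 m / 0.821 m/s = 147400 s = 1.706 d.
k_d L₀/(k_r−k_d) = 0.168×22.4/(0.384−0.168) = 3.763/0.2160 = 17.42 mg/L.
e^(−k_d t) = e^(−0.168×1.706) = 0.7508; e^(−k_r t) = e^(−0.384×1.706) = 0.5194.
D = 17.42 × (0.7508 − 0.5194) + 4.28 × 0.5194 = 4.032 + 2.223 = 6.255 mg/L.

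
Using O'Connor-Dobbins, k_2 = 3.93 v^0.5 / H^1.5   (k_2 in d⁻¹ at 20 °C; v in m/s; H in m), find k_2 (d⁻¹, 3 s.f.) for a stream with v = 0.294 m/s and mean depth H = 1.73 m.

k_2 ≈ 0.936 d⁻¹

k_2 = 3.93 × 0.294^0.5 / 1.73^1.5 = 3.93 × 0.5422 / 2.275 = 0.9365 d⁻¹.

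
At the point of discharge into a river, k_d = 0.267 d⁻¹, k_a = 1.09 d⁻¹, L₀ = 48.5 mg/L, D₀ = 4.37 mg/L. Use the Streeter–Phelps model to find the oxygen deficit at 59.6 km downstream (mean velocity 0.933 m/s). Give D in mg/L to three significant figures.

Travel time t = x/v = 59.6 km / (0.933 m/s) = 59600 m / 0.933 m/s = 63880 s = 0.7394 d.
k_d L₀/(k_a−k_d) = 0.267×48.5/(1.09−0.267) = 12.95/0.8230 = 15.73 mg/L.
e^(−k_d t) = e^(−0.267×0.7394) = 0.8209; e^(−k_a t) = e^(−1.09×0.7394) = 0.4467.
D = 15.73 × (0.8209 − 0.4467) + 4.37 × 0.4467 = 5.887 + 1.952 = 7.839 mg/L.

D ≈ 7.84 mg/L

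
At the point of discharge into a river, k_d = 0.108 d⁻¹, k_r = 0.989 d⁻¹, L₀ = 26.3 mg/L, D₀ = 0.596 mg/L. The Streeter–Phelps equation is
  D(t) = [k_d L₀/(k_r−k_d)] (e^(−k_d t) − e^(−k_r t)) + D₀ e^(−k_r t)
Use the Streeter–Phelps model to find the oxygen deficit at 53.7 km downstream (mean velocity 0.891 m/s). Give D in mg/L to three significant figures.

Travel time t = x/v = 53.7 km / (0.891 m/s) = 53700 m / 0.891 m/s = 60270 s = 0.6976 d.
k_d L₀/(k_r−k_d) = 0.108×26.3/(0.989−0.108) = 2.840/0.8810 = 3.224 mg/L.
e^(−k_d t) = e^(−0.108×0.6976) = 0.9274; e^(−k_r t) = e^(−0.989×0.6976) = 0.5016.
D = 3.224 × (0.9274 − 0.5016) + 0.596 × 0.5016 = 1.373 + 0.2990 = 1.672 mg/L.

D ≈ 1.67 mg/L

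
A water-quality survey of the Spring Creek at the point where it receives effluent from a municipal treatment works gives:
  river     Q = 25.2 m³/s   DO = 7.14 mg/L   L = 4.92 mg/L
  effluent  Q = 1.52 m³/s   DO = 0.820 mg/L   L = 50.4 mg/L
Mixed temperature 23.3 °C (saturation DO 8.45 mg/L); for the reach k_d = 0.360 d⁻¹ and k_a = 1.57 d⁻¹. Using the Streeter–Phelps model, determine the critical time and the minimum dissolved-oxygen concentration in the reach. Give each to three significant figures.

Mixed DO = (25.2×7.14 + 1.52×0.820)/(25.2+1.52) = 181.2/26.72 = 6.780 mg/L.
Mixed L₀ = (25.2×4.92 + 1.52×50.4)/(26.72) = 200.6/26.72 = 7.507 mg/L.
Initial deficit D₀ = C_s − DO₀ = 8.45 − 6.780 = 1.670 mg/L.
t_c = (1/1.210) ln[(1.57/0.360)(1 − 1.670×1.210/(0.360×7.507))] = 0.8264 × ln(1.101) = 0.07973 d.
D_c = (0.360/1.57) × 7.507 × e^(−0.360×0.07973) = 0.2293 × 7.507 × 0.9717 = 1.673 mg/L.
Minimum DO = 8.45 − 1.673 = 6.777 mg/L.

t_c ≈ 0.0797 d; minimum DO ≈ 6.78 mg/L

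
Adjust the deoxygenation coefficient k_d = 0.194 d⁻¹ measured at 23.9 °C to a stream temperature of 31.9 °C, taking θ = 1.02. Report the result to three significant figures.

k_d ≈ 0.227 d⁻¹

k_d(T₂) = k_d(T₁) · θ^(T₂−T₁) = 0.194 × 1.02^(31.9−23.9)
= 0.194 × 1.02^8.00 = 0.194 × 1.172 = 0.2273 d⁻¹.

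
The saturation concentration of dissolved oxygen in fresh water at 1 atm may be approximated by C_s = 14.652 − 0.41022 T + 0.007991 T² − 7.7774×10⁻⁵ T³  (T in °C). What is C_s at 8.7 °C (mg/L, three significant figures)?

C_s = 14.652 − 0.41022×8.7 + 0.007991×8.7² − 7.7774×10⁻⁵×8.7³ = 11.64 mg/L.

C_s ≈ 11.6 mg/L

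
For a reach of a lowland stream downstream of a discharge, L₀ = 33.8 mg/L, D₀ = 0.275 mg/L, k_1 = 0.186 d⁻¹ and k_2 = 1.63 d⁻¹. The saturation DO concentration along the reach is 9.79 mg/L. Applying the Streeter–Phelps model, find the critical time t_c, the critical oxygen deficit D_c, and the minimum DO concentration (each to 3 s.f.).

t_c ≈ 1.46 d; D_c ≈ 2.94 mg/L; min DO ≈ 6.85 mg/L

With k_2/k_1 = 8.763 and 1 − D₀(k_2−k_1)/(k_1 L₀) = 0.9368,
t_c = ln(8.763 × 0.9368) / (1.63 − 0.186) = ln(8.210) / 1.444 = 2.105/1.444 = 1.458 d.
L(t_c) = L₀ e^(−k_1 t_c) = 33.8 × 0.7625 = 25.77 mg/L, and at the critical point k_2 D_c = k_1 L, so D_c = (0.186/1.63) × 25.77 = 2.941 mg/L.
Minimum DO = C_s − D_c = 9.79 − 2.941 = 6.849 mg/L.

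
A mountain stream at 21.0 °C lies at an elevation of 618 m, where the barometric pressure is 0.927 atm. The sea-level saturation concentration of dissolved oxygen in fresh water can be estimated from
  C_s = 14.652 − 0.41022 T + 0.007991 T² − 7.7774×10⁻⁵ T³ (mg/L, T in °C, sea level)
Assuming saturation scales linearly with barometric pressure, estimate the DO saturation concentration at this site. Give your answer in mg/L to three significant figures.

C_s ≈ 8.20 mg/L

At sea level: C_s = 14.652 − 0.41022×21.0 + 0.007991×21.0² − 7.7774×10⁻⁵×21.0³ = 8.841 mg/L.
Pressure correction: C_s' = 8.841 × 0.927 = 8.196 mg/L.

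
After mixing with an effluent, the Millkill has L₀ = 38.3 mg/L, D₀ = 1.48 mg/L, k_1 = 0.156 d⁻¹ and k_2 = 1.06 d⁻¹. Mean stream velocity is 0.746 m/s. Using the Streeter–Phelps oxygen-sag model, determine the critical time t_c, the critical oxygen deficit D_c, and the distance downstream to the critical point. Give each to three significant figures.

With k_2/k_1 = 6.795 and 1 − D₀(k_2−k_1)/(k_1 L₀) = 0.7761,
t_c = ln(6.795 × 0.7761) / (1.06 − 0.156) = ln(5.273) / 0.9040 = 1.663/0.9040 = 1.839 d.
L(t_c) = L₀ e^(−k_1 t_c) = 38.3 × 0.7506 = 28.75 mg/L, and at the critical point k_2 D_c = k_1 L, so D_c = (0.156/1.06) × 28.75 = 4.231 mg/L.
x_c = v t_c = 0.746 m/s × 1.839 d × 86400 s/d = 118500 m ≈ 119 km.

t_c ≈ 1.84 d; D_c ≈ 4.23 mg/L; x_c ≈ 119 km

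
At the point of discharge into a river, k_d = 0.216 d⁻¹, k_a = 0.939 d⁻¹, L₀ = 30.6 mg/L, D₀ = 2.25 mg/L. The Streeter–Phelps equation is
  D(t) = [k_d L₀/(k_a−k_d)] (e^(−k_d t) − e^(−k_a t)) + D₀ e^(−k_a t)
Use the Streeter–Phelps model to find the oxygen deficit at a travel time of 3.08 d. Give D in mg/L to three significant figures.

k_d L₀/(k_a−k_d) = 0.216×30.6/(0.939−0.216) = 6.610/0.7230 = 9.142 mg/L.
e^(−k_d t) = e^(−0.216×3.080) = 0.5141; e^(−k_a t) = e^(−0.939×3.080) = 0.05546.
D = 9.142 × (0.5141 − 0.05546) + 2.25 × 0.05546 = 4.193 + 0.1248 = 4.318 mg/L.

D ≈ 4.32 mg/L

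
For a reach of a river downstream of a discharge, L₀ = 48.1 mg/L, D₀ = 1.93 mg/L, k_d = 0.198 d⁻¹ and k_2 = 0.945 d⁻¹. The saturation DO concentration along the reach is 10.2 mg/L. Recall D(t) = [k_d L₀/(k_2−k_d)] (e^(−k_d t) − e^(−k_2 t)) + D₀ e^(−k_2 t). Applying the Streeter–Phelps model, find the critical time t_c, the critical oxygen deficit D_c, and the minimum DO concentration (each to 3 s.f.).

t_c ≈ 1.87 d; D_c ≈ 6.96 mg/L; min DO ≈ 3.24 mg/L

At the critical point dD/dt = 0, so k_d L₀ e^(−k_d t) = k_2 D. Substituting D(t) from the Streeter–Phelps equation and solving for t gives
t_c = ln[(k_2/k_d)(1 − D₀(k_2−k_d)/(k_d L₀))] / (k_2−k_d).
Here k_2−k_d = 0.7470 d⁻¹ and 1 − D₀(k_2−k_d)/(k_d L₀) = 1 − 1.93×0.7470/(0.198×48.1) = 0.8486, so
t_c = ln(4.773 × 0.8486) / 0.7470 = 1.399 / 0.7470 = 1.873 d.
L(t_c) = L₀ e^(−k_d t_c) = 48.1 × 0.6902 = 33.20 mg/L, and at the critical point k_2 D_c = k_d L, so D_c = (0.198/0.945) × 33.20 = 6.956 mg/L.
Minimum DO = C_s − D_c = 10.2 − 6.956 = 3.244 mg/L.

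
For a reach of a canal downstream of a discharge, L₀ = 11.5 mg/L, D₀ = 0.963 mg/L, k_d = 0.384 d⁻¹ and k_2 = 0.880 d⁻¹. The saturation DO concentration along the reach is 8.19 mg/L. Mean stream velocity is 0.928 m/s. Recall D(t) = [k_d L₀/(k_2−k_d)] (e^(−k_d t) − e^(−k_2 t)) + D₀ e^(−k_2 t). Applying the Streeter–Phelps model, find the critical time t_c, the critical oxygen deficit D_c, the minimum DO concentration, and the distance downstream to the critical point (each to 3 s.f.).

t_c ≈ 1.44 d; D_c ≈ 2.89 mg/L; min DO ≈ 5.30 mg/L; x_c ≈ 116 km

With k_2/k_d = 2.292 and 1 − D₀(k_2−k_d)/(k_d L₀) = 0.8918,
t_c = ln(2.292 × 0.8918) / (0.880 − 0.384) = ln(2.044) / 0.4960 = 0.7148/0.4960 = 1.441 d.
L(t_c) = L₀ e^(−k_d t_c) = 11.5 × 0.5750 = 6.612 mg/L, and at the critical point k_2 D_c = k_d L, so D_c = (0.384/0.880) × 6.612 = 2.885 mg/L.
Minimum DO = C_s − D_c = 8.19 − 2.885 = 5.305 mg/L.
x_c = v t_c = 0.928 m/s × 1.441 d × 86400 s/d = 115500 m ≈ 116 km.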